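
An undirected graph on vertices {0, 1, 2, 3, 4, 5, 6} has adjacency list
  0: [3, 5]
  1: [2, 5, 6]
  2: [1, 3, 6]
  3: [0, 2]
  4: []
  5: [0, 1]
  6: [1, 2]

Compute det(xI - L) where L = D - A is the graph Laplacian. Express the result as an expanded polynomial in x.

x^7 - 14x^6 + 74x^5 - 182x^4 + 205x^3 - 84x^2

With the vertex order [0, 1, 2, 3, 4, 5, 6], the degrees are [2, 3, 3, 2, 0, 2, 2], giving D = diag(2, 3, 3, 2, 0, 2, 2) and L = D - A. Computing det(xI - L) by cofactor expansion (or equivalently via sum-over-permutations) gives x^7 - 14x^6 + 74x^5 - 182x^4 + 205x^3 - 84x^2. The coefficient of x^6 equals -trace(L) = -14, matching the sum of degrees. The eigenvalues sum to 14, which equals trace(L) = 2|E|.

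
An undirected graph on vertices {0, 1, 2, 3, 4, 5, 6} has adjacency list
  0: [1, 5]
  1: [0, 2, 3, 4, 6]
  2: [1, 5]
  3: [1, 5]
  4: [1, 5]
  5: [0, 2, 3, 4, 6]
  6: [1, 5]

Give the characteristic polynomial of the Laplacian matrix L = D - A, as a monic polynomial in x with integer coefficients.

x^7 - 20x^6 + 155x^5 - 600x^4 + 1240x^3 - 1312x^2 + 560x

Reading degrees in the order [0, 1, 2, 3, 4, 5, 6] gives [2, 5, 2, 2, 2, 5, 2]; set D = diag(2, 5, 2, 2, 2, 5, 2) and form L = D - A. The eigenvalues of L are [0, 2, 2, 2, 2, 5, 7]; the characteristic polynomial is the product of (x - lambda_i), which multiplies out to x^7 - 20x^6 + 155x^5 - 600x^4 + 1240x^3 - 1312x^2 + 560x. Since p(0) = det(-L) = 0, x divides p(x). The eigenvalues sum to 20, which equals trace(L) = 2|E|. There is one zero in the spectrum, matching the 1 component.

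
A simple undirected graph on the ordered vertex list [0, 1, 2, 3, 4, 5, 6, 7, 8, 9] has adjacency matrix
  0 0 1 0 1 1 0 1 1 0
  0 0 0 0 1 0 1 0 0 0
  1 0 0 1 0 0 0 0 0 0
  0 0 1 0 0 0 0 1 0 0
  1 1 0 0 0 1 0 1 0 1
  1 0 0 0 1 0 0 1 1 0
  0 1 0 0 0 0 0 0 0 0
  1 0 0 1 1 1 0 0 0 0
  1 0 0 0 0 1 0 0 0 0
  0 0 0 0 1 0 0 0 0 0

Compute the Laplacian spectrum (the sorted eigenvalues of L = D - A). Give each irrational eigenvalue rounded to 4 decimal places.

[0, 0.3844, 0.8056, 1.2224, 2.2933, 2.5959, 3.0757, 5.2495, 5.9161, 6.4570]

Each diagonal entry of L is the vertex degree and each off-diagonal entry is -1 where an edge is present, 0 otherwise; in the order [0, 1, 2, 3, 4, 5, 6, 7, 8, 9] the diagonal is [5, 2, 2, 2, 5, 4, 1, 4, 2, 1]. The multiplicity of 0 as a Laplacian eigenvalue equals the number of connected components. The single zero eigenvalue shows the graph is connected. The eigenvalues sum to 28, which equals trace(L) = 2|E|. The largest eigenvalue, 6.4570, is at most the vertex count 10.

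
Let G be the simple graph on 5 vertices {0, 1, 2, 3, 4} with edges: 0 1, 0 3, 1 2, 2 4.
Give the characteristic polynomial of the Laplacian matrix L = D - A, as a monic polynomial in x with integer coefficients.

x^5 - 8x^4 + 21x^3 - 20x^2 + 5x

With the vertex order [0, 1, 2, 3, 4], the degrees are [2, 2, 2, 1, 1], giving D = diag(2, 2, 2, 1, 1) and L = D - A. Computing det(xI - L) by cofactor expansion (or equivalently via sum-over-permutations) gives x^5 - 8x^4 + 21x^3 - 20x^2 + 5x. Since p(0) = det(-L) = 0, x divides p(x).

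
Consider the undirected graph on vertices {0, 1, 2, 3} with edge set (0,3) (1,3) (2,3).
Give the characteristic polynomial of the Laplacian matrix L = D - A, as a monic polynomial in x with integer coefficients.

With the vertex order [0, 1, 2, 3], the degrees are [1, 1, 1, 3], giving D = diag(1, 1, 1, 3) and L = D - A. Computing det(xI - L) by cofactor expansion (or equivalently via sum-over-permutations) gives x^4 - 6x^3 + 9x^2 - 4x. The constant term is 0 because L is singular (the all-ones vector lies in its kernel).

x^4 - 6x^3 + 9x^2 - 4x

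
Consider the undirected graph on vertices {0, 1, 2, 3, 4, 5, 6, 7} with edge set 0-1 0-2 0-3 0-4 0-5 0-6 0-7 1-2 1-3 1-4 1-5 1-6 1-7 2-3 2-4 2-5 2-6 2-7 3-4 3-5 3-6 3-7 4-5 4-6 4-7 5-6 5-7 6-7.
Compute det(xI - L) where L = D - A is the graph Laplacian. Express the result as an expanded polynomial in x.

Reading degrees in the order [0, 1, 2, 3, 4, 5, 6, 7] gives [7, 7, 7, 7, 7, 7, 7, 7]; set D = diag(7, 7, 7, 7, 7, 7, 7, 7) and form L = D - A. Computing det(xI - L) by cofactor expansion (or equivalently via sum-over-permutations) gives x^8 - 56x^7 + 1344x^6 - 17920x^5 + 143360x^4 - 688128x^3 + 1835008x^2 - 2097152x. The constant term is 0 because L is singular (the all-ones vector lies in its kernel). The eigenvalues sum to 56, which equals trace(L) = 2|E|.

x^8 - 56x^7 + 1344x^6 - 17920x^5 + 143360x^4 - 688128x^3 + 1835008x^2 - 2097152x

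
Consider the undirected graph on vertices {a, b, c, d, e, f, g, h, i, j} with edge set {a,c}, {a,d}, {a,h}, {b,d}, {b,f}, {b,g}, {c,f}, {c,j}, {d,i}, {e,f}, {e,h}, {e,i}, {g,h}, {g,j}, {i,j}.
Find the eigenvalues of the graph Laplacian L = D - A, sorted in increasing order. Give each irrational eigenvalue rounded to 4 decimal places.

Each diagonal entry of L is the vertex degree and each off-diagonal entry is -1 where an edge is present, 0 otherwise; in the order [a, b, c, d, e, f, g, h, i, j] the diagonal is [3, 3, 3, 3, 3, 3, 3, 3, 3, 3]. The multiplicity of 0 as a Laplacian eigenvalue equals the number of connected components. The largest eigenvalue, 5, is at most the vertex count 10.

[0, 2, 2, 2, 2, 2, 5, 5, 5, 5]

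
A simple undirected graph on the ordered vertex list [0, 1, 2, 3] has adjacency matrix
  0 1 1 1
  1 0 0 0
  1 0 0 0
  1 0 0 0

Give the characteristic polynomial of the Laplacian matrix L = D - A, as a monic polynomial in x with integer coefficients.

Each diagonal entry of L is the vertex degree and each off-diagonal entry is -1 where an edge is present, 0 otherwise; in the order [0, 1, 2, 3] the diagonal is [3, 1, 1, 1]. L has integer entries, so p(x) = det(xI - L) has integer coefficients. Expanding the determinant yields x^4 - 6x^3 + 9x^2 - 4x. Since p(0) = det(-L) = 0, x divides p(x).

x^4 - 6x^3 + 9x^2 - 4x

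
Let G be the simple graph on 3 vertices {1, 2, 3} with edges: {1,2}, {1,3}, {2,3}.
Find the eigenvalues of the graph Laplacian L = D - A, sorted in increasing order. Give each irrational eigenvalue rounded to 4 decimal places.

With the vertex order [1, 2, 3], the degrees are [2, 2, 2], giving D = diag(2, 2, 2) and L = D - A. Since every row of L sums to 0, the all-ones vector is in the kernel and 0 is an eigenvalue. The eigenvalues sum to 6, which equals trace(L) = 2|E|.

[0, 3, 3]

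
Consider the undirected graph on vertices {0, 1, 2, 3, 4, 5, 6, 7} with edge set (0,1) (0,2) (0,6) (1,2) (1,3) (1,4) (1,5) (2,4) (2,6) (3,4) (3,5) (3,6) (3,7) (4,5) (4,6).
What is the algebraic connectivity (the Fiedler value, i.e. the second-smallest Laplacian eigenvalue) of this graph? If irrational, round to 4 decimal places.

Reading degrees in the order [0, 1, 2, 3, 4, 5, 6, 7] gives [3, 5, 4, 5, 5, 3, 4, 1]; set D = diag(3, 5, 4, 5, 5, 3, 4, 1) and form L = D - A. The smallest Laplacian eigenvalue is always 0. The next one, lambda_2 = 0.8971, measures how hard the graph is to disconnect: larger values mean better connectivity. The largest eigenvalue, 6.8089, is at most the vertex count 8.

0.8971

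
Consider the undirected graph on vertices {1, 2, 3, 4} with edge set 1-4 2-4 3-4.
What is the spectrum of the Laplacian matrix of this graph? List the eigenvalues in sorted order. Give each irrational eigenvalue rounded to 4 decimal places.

Reading degrees in the order [1, 2, 3, 4] gives [1, 1, 1, 3]; set D = diag(1, 1, 1, 3) and form L = D - A. The multiplicity of 0 as a Laplacian eigenvalue equals the number of connected components. The largest eigenvalue, 4, is at most the vertex count 4.

[0, 1, 1, 4]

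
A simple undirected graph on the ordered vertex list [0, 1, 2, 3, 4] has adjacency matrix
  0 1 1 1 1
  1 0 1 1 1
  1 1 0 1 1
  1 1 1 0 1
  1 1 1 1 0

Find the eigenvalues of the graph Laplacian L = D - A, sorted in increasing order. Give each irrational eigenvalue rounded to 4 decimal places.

[0, 5, 5, 5, 5]

Each diagonal entry of L is the vertex degree and each off-diagonal entry is -1 where an edge is present, 0 otherwise; in the order [0, 1, 2, 3, 4] the diagonal is [4, 4, 4, 4, 4]. The multiplicity of 0 as a Laplacian eigenvalue equals the number of connected components. The single zero eigenvalue shows the graph is connected. The eigenvalues sum to 20, which equals trace(L) = 2|E|.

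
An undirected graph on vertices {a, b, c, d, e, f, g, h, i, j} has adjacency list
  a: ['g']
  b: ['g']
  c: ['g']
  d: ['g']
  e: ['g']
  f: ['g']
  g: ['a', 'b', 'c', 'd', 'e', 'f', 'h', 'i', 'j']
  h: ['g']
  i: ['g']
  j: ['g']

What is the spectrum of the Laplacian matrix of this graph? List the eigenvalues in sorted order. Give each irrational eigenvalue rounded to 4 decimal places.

[0, 1, 1, 1, 1, 1, 1, 1, 1, 10]

Reading degrees in the order [a, b, c, d, e, f, g, h, i, j] gives [1, 1, 1, 1, 1, 1, 9, 1, 1, 1]; set D = diag(1, 1, 1, 1, 1, 1, 9, 1, 1, 1) and form L = D - A. Diagonalising L (or applying a numerical eigensolver to the 10x10 matrix) gives the spectrum above. The single zero eigenvalue shows the graph is connected. There is one zero in the spectrum, matching the 1 component.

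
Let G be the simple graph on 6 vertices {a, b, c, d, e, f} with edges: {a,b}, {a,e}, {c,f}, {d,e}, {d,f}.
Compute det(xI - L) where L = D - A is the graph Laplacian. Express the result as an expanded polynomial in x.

Each diagonal entry of L is the vertex degree and each off-diagonal entry is -1 where an edge is present, 0 otherwise; in the order [a, b, c, d, e, f] the diagonal is [2, 1, 1, 2, 2, 2]. L has integer entries, so p(x) = det(xI - L) has integer coefficients. Expanding the determinant yields x^6 - 10x^5 + 36x^4 - 56x^3 + 35x^2 - 6x. The coefficient of x^5 equals -trace(L) = -10, matching the sum of degrees. There is one zero in the spectrum, matching the 1 component.

x^6 - 10x^5 + 36x^4 - 56x^3 + 35x^2 - 6x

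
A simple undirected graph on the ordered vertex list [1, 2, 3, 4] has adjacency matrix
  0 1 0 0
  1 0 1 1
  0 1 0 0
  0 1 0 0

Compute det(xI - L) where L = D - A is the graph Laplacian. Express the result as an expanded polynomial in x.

Each diagonal entry of L is the vertex degree and each off-diagonal entry is -1 where an edge is present, 0 otherwise; in the order [1, 2, 3, 4] the diagonal is [1, 3, 1, 1]. The eigenvalues of L are [0, 1, 1, 4]; the characteristic polynomial is the product of (x - lambda_i), which multiplies out to x^4 - 6x^3 + 9x^2 - 4x. The constant term is 0 because L is singular (the all-ones vector lies in its kernel).

x^4 - 6x^3 + 9x^2 - 4x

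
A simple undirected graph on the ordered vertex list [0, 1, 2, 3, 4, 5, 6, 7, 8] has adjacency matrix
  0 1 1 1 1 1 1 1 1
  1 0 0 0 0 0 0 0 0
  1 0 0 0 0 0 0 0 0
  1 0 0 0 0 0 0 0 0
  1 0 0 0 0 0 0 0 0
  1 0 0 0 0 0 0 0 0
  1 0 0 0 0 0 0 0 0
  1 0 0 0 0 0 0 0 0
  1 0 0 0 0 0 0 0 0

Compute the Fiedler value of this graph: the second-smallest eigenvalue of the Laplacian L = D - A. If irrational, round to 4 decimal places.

Each diagonal entry of L is the vertex degree and each off-diagonal entry is -1 where an edge is present, 0 otherwise; in the order [0, 1, 2, 3, 4, 5, 6, 7, 8] the diagonal is [8, 1, 1, 1, 1, 1, 1, 1, 1]. The smallest Laplacian eigenvalue is always 0. The next one, lambda_2 = 1, measures how hard the graph is to disconnect: larger values mean better connectivity. The eigenvalues sum to 16, which equals trace(L) = 2|E|.

1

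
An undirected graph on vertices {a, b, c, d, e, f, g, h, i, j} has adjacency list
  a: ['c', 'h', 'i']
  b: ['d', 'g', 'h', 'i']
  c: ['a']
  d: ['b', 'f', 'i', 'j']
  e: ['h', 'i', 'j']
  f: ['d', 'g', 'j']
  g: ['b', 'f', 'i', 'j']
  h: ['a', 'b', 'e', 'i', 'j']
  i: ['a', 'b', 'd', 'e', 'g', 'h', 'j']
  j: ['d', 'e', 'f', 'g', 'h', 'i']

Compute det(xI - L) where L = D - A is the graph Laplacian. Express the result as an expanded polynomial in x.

x^10 - 40x^9 + 687x^8 - 6628x^7 + 39420x^6 - 149012x^5 + 354878x^4 - 506022x^3 + 381432x^2 - 108800x

Each diagonal entry of L is the vertex degree and each off-diagonal entry is -1 where an edge is present, 0 otherwise; in the order [a, b, c, d, e, f, g, h, i, j] the diagonal is [3, 4, 1, 4, 3, 3, 4, 5, 7, 6]. Computing det(xI - L) by cofactor expansion (or equivalently via sum-over-permutations) gives x^10 - 40x^9 + 687x^8 - 6628x^7 + 39420x^6 - 149012x^5 + 354878x^4 - 506022x^3 + 381432x^2 - 108800x. The coefficient of x^9 equals -trace(L) = -40, matching the sum of degrees. There is one zero in the spectrum, matching the 1 component. The eigenvalues sum to 40, which equals trace(L) = 2|E|.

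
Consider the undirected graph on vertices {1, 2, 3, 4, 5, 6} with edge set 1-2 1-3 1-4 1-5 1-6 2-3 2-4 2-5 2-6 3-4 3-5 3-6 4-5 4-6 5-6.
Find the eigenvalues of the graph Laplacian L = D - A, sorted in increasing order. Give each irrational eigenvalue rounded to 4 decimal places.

Each diagonal entry of L is the vertex degree and each off-diagonal entry is -1 where an edge is present, 0 otherwise; in the order [1, 2, 3, 4, 5, 6] the diagonal is [5, 5, 5, 5, 5, 5]. L is symmetric positive semidefinite, so every eigenvalue is real and nonnegative. The largest eigenvalue, 6, is at most the vertex count 6. The eigenvalues sum to 30, which equals trace(L) = 2|E|.

[0, 6, 6, 6, 6, 6]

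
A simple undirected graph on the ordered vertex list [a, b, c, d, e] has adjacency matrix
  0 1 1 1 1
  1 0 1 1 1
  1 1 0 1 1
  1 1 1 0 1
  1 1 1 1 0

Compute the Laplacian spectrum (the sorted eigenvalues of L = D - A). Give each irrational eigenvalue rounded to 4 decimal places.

[0, 5, 5, 5, 5]

Each diagonal entry of L is the vertex degree and each off-diagonal entry is -1 where an edge is present, 0 otherwise; in the order [a, b, c, d, e] the diagonal is [4, 4, 4, 4, 4]. The multiplicity of 0 as a Laplacian eigenvalue equals the number of connected components. The eigenvalues sum to 20, which equals trace(L) = 2|E|.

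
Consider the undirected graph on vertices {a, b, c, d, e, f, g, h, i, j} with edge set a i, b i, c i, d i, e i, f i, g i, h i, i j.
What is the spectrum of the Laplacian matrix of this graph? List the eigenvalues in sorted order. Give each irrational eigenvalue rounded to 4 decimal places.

Reading degrees in the order [a, b, c, d, e, f, g, h, i, j] gives [1, 1, 1, 1, 1, 1, 1, 1, 9, 1]; set D = diag(1, 1, 1, 1, 1, 1, 1, 1, 9, 1) and form L = D - A. L is symmetric positive semidefinite, so every eigenvalue is real and nonnegative. The single zero eigenvalue shows the graph is connected. The largest eigenvalue, 10, is at most the vertex count 10.

[0, 1, 1, 1, 1, 1, 1, 1, 1, 10]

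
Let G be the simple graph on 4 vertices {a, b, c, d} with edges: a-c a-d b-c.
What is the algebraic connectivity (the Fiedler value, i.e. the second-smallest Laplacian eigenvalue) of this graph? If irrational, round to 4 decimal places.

0.5858

With the vertex order [a, b, c, d], the degrees are [2, 1, 2, 1], giving D = diag(2, 1, 2, 1) and L = D - A. The sorted Laplacian eigenvalues are [0, 0.5858, 2, 3.4142]; the algebraic connectivity is the second entry, 0.5858. By the matrix-tree theorem the graph has (1/4) * product of the nonzero eigenvalues = 1 spanning tree.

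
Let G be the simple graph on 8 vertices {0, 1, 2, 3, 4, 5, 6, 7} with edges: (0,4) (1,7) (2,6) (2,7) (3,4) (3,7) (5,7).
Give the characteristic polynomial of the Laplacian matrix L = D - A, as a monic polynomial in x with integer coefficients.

x^8 - 14x^7 + 75x^6 - 198x^5 + 275x^4 - 198x^3 + 67x^2 - 8x

Reading degrees in the order [0, 1, 2, 3, 4, 5, 6, 7] gives [1, 1, 2, 2, 2, 1, 1, 4]; set D = diag(1, 1, 2, 2, 2, 1, 1, 4) and form L = D - A. Computing det(xI - L) by cofactor expansion (or equivalently via sum-over-permutations) gives x^8 - 14x^7 + 75x^6 - 198x^5 + 275x^4 - 198x^3 + 67x^2 - 8x. The coefficient of x^7 equals -trace(L) = -14, matching the sum of degrees. There is one zero in the spectrum, matching the 1 component. The largest eigenvalue, 5.1732, is at most the vertex count 8.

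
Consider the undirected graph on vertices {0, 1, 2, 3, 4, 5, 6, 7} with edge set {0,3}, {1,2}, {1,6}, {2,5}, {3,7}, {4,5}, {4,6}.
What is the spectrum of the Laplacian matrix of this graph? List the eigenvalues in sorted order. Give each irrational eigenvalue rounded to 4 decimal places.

[0, 0, 1, 1.3820, 1.3820, 3, 3.6180, 3.6180]

With the vertex order [0, 1, 2, 3, 4, 5, 6, 7], the degrees are [1, 2, 2, 2, 2, 2, 2, 1], giving D = diag(1, 2, 2, 2, 2, 2, 2, 1) and L = D - A. The multiplicity of 0 as a Laplacian eigenvalue equals the number of connected components. The 2 zero eigenvalues correspond to the 2 connected components. The largest eigenvalue, 3.6180, is at most the vertex count 8.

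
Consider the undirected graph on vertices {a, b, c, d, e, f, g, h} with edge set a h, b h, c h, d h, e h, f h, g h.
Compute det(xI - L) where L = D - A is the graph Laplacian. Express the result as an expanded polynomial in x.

x^8 - 14x^7 + 63x^6 - 140x^5 + 175x^4 - 126x^3 + 49x^2 - 8x

With the vertex order [a, b, c, d, e, f, g, h], the degrees are [1, 1, 1, 1, 1, 1, 1, 7], giving D = diag(1, 1, 1, 1, 1, 1, 1, 7) and L = D - A. Computing det(xI - L) by cofactor expansion (or equivalently via sum-over-permutations) gives x^8 - 14x^7 + 63x^6 - 140x^5 + 175x^4 - 126x^3 + 49x^2 - 8x. The coefficient of x^7 equals -trace(L) = -14, matching the sum of degrees. The eigenvalues sum to 14, which equals trace(L) = 2|E|. There is one zero in the spectrum, matching the 1 component.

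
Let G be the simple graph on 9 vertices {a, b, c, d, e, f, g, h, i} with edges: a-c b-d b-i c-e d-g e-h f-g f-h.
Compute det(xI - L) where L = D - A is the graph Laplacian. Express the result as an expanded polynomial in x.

Reading degrees in the order [a, b, c, d, e, f, g, h, i] gives [1, 2, 2, 2, 2, 2, 2, 2, 1]; set D = diag(1, 2, 2, 2, 2, 2, 2, 2, 1) and form L = D - A. L has integer entries, so p(x) = det(xI - L) has integer coefficients. Expanding the determinant yields x^9 - 16x^8 + 105x^7 - 364x^6 + 715x^5 - 792x^4 + 462x^3 - 120x^2 + 9x. Since p(0) = det(-L) = 0, x divides p(x). The largest eigenvalue, 3.8794, is at most the vertex count 9.

x^9 - 16x^8 + 105x^7 - 364x^6 + 715x^5 - 792x^4 + 462x^3 - 120x^2 + 9x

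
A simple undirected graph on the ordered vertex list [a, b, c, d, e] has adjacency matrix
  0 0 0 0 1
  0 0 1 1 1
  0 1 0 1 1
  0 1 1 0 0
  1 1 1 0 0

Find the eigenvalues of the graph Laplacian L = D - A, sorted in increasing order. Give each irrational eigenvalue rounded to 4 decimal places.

Each diagonal entry of L is the vertex degree and each off-diagonal entry is -1 where an edge is present, 0 otherwise; in the order [a, b, c, d, e] the diagonal is [1, 3, 3, 2, 3]. L is symmetric positive semidefinite, so every eigenvalue is real and nonnegative. The single zero eigenvalue shows the graph is connected.

[0, 0.8299, 2.6889, 4, 4.4812]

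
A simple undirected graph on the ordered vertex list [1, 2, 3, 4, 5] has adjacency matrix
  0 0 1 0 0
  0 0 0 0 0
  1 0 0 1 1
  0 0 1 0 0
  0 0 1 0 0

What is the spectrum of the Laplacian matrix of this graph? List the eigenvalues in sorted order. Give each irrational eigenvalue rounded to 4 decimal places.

Reading degrees in the order [1, 2, 3, 4, 5] gives [1, 0, 3, 1, 1]; set D = diag(1, 0, 3, 1, 1) and form L = D - A. L is symmetric positive semidefinite, so every eigenvalue is real and nonnegative. The 2 zero eigenvalues correspond to the 2 connected components. The eigenvalues sum to 6, which equals trace(L) = 2|E|.

[0, 0, 1, 1, 4]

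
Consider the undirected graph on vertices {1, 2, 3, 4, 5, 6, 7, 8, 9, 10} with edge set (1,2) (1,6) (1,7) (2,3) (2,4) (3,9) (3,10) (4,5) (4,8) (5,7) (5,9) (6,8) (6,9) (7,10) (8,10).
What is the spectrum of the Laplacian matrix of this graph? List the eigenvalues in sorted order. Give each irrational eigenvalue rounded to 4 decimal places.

[0, 2, 2, 2, 2, 2, 5, 5, 5, 5]

Each diagonal entry of L is the vertex degree and each off-diagonal entry is -1 where an edge is present, 0 otherwise; in the order [1, 2, 3, 4, 5, 6, 7, 8, 9, 10] the diagonal is [3, 3, 3, 3, 3, 3, 3, 3, 3, 3]. Diagonalising L (or applying a numerical eigensolver to the 10x10 matrix) gives the spectrum above. The single zero eigenvalue shows the graph is connected. There is one zero in the spectrum, matching the 1 component.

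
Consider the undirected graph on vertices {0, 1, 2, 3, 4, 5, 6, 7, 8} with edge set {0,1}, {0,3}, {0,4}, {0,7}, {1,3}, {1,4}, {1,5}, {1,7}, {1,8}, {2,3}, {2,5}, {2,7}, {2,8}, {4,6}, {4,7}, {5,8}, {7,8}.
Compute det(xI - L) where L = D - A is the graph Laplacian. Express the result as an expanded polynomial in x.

x^9 - 34x^8 + 489x^7 - 3868x^6 + 18290x^5 - 52468x^4 + 87951x^3 - 76930x^2 + 25623x

Each diagonal entry of L is the vertex degree and each off-diagonal entry is -1 where an edge is present, 0 otherwise; in the order [0, 1, 2, 3, 4, 5, 6, 7, 8] the diagonal is [4, 6, 4, 3, 4, 3, 1, 5, 4]. L has integer entries, so p(x) = det(xI - L) has integer coefficients. Expanding the determinant yields x^9 - 34x^8 + 489x^7 - 3868x^6 + 18290x^5 - 52468x^4 + 87951x^3 - 76930x^2 + 25623x. The constant term is 0 because L is singular (the all-ones vector lies in its kernel). By the matrix-tree theorem the graph has (1/9) * product of the nonzero eigenvalues = 2847 spanning trees.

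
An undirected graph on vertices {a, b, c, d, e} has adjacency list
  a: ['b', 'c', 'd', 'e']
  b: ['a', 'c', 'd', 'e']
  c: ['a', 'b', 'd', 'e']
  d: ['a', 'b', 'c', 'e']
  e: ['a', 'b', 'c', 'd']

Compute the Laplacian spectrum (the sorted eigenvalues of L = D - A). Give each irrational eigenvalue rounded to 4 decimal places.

Reading degrees in the order [a, b, c, d, e] gives [4, 4, 4, 4, 4]; set D = diag(4, 4, 4, 4, 4) and form L = D - A. Since every row of L sums to 0, the all-ones vector is in the kernel and 0 is an eigenvalue. The largest eigenvalue, 5, is at most the vertex count 5.

[0, 5, 5, 5, 5]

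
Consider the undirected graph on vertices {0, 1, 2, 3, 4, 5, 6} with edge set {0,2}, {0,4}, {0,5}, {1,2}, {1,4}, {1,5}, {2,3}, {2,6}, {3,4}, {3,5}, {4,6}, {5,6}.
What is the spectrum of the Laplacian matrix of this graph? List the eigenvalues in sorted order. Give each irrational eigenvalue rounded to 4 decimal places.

With the vertex order [0, 1, 2, 3, 4, 5, 6], the degrees are [3, 3, 4, 3, 4, 4, 3], giving D = diag(3, 3, 4, 3, 4, 4, 3) and L = D - A. Diagonalising L (or applying a numerical eigensolver to the 7x7 matrix) gives the spectrum above. The single zero eigenvalue shows the graph is connected. The largest eigenvalue, 7, is at most the vertex count 7.

[0, 3, 3, 3, 4, 4, 7]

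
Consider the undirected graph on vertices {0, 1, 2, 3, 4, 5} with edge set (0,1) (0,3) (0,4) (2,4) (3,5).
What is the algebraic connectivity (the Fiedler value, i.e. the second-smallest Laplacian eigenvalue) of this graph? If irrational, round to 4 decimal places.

0.3820

Reading degrees in the order [0, 1, 2, 3, 4, 5] gives [3, 1, 1, 2, 2, 1]; set D = diag(3, 1, 1, 2, 2, 1) and form L = D - A. The sorted Laplacian eigenvalues are [0, 0.3820, 0.6972, 2, 2.6180, 4.3028]; the algebraic connectivity is the second entry, 0.3820. The eigenvalues sum to 10, which equals trace(L) = 2|E|.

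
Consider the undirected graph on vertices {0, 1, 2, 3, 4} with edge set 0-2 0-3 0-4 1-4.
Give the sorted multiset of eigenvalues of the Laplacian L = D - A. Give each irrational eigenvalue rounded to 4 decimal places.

With the vertex order [0, 1, 2, 3, 4], the degrees are [3, 1, 1, 1, 2], giving D = diag(3, 1, 1, 1, 2) and L = D - A. The multiplicity of 0 as a Laplacian eigenvalue equals the number of connected components. The single zero eigenvalue shows the graph is connected. There is one zero in the spectrum, matching the 1 component. The largest eigenvalue, 4.1701, is at most the vertex count 5.

[0, 0.5188, 1, 2.3111, 4.1701]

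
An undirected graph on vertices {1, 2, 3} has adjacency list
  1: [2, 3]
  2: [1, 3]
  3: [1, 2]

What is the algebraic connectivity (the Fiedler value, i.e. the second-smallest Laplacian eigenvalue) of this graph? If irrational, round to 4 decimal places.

Reading degrees in the order [1, 2, 3] gives [2, 2, 2]; set D = diag(2, 2, 2) and form L = D - A. The sorted Laplacian eigenvalues are [0, 3, 3]; the algebraic connectivity is the second entry, 3.

3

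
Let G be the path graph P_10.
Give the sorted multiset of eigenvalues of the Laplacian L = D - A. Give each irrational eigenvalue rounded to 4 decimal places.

[0, 0.0979, 0.3820, 0.8244, 1.3820, 2, 2.6180, 3.1756, 3.6180, 3.9021]

The graph has 10 vertices and degree multiset [2, 2, 2, 2, 2, 2, 2, 2, 1, 1]; D is the diagonal matrix of degrees and L = D - A. Diagonalising L (or applying a numerical eigensolver to the 10x10 matrix) gives the spectrum above. The largest eigenvalue, 3.9021, is at most the vertex count 10. The eigenvalues sum to 18, which equals trace(L) = 2|E|.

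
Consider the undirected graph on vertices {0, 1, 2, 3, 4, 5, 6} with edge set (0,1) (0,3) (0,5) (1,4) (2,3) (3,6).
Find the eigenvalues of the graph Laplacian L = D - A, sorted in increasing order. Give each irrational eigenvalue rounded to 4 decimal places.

Reading degrees in the order [0, 1, 2, 3, 4, 5, 6] gives [3, 2, 1, 3, 1, 1, 1]; set D = diag(3, 2, 1, 3, 1, 1, 1) and form L = D - A. Since every row of L sums to 0, the all-ones vector is in the kernel and 0 is an eigenvalue.

[0, 0.3217, 0.6802, 1, 2.1397, 3.2297, 4.6287]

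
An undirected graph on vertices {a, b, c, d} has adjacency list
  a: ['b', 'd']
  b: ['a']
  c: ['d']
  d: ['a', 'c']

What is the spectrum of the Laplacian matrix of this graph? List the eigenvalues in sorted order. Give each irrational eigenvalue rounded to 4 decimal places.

[0, 0.5858, 2, 3.4142]

Each diagonal entry of L is the vertex degree and each off-diagonal entry is -1 where an edge is present, 0 otherwise; in the order [a, b, c, d] the diagonal is [2, 1, 1, 2]. The multiplicity of 0 as a Laplacian eigenvalue equals the number of connected components. The largest eigenvalue, 3.4142, is at most the vertex count 4.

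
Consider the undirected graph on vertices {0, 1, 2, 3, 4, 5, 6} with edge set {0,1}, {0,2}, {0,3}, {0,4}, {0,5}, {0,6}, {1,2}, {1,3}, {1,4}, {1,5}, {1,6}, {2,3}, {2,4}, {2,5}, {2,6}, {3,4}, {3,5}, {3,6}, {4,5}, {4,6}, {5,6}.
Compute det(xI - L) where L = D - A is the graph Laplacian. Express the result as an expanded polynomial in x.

x^7 - 42x^6 + 735x^5 - 6860x^4 + 36015x^3 - 100842x^2 + 117649x

Each diagonal entry of L is the vertex degree and each off-diagonal entry is -1 where an edge is present, 0 otherwise; in the order [0, 1, 2, 3, 4, 5, 6] the diagonal is [6, 6, 6, 6, 6, 6, 6]. The eigenvalues of L are [0, 7, 7, 7, 7, 7, 7]; the characteristic polynomial is the product of (x - lambda_i), which multiplies out to x^7 - 42x^6 + 735x^5 - 6860x^4 + 36015x^3 - 100842x^2 + 117649x. Since p(0) = det(-L) = 0, x divides p(x). The eigenvalues sum to 42, which equals trace(L) = 2|E|.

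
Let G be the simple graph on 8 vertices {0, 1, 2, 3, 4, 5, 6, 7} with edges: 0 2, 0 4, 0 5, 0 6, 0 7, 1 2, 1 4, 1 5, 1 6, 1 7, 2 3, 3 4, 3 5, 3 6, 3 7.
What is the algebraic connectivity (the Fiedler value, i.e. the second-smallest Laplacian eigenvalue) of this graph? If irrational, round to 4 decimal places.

Each diagonal entry of L is the vertex degree and each off-diagonal entry is -1 where an edge is present, 0 otherwise; in the order [0, 1, 2, 3, 4, 5, 6, 7] the diagonal is [5, 5, 3, 5, 3, 3, 3, 3]. The smallest Laplacian eigenvalue is always 0. The next one, lambda_2 = 3, measures how hard the graph is to disconnect: larger values mean better connectivity. The largest eigenvalue, 8, is at most the vertex count 8.

3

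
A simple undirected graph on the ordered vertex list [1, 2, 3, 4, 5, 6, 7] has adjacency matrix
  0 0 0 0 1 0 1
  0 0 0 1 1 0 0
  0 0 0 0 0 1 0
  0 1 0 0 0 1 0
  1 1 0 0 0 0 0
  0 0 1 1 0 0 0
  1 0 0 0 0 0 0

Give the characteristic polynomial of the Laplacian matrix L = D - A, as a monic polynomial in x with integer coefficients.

Reading degrees in the order [1, 2, 3, 4, 5, 6, 7] gives [2, 2, 1, 2, 2, 2, 1]; set D = diag(2, 2, 1, 2, 2, 2, 1) and form L = D - A. Computing det(xI - L) by cofactor expansion (or equivalently via sum-over-permutations) gives x^7 - 12x^6 + 55x^5 - 120x^4 + 126x^3 - 56x^2 + 7x. The coefficient of x^6 equals -trace(L) = -12, matching the sum of degrees.

x^7 - 12x^6 + 55x^5 - 120x^4 + 126x^3 - 56x^2 + 7x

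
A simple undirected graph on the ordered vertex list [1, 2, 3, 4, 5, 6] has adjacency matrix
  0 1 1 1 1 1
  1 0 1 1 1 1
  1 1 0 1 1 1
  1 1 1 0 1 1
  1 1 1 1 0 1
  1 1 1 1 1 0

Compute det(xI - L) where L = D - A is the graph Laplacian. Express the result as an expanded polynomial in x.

x^6 - 30x^5 + 360x^4 - 2160x^3 + 6480x^2 - 7776x

Reading degrees in the order [1, 2, 3, 4, 5, 6] gives [5, 5, 5, 5, 5, 5]; set D = diag(5, 5, 5, 5, 5, 5) and form L = D - A. The eigenvalues of L are [0, 6, 6, 6, 6, 6]; the characteristic polynomial is the product of (x - lambda_i), which multiplies out to x^6 - 30x^5 + 360x^4 - 2160x^3 + 6480x^2 - 7776x. Since p(0) = det(-L) = 0, x divides p(x). There is one zero in the spectrum, matching the 1 component. The eigenvalues sum to 30, which equals trace(L) = 2|E|.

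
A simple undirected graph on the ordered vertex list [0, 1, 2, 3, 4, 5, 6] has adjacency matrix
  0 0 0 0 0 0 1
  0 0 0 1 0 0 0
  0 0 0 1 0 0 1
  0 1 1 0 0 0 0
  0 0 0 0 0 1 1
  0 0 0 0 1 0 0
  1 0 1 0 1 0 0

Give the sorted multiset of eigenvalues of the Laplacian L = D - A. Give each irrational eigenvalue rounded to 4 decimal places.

Each diagonal entry of L is the vertex degree and each off-diagonal entry is -1 where an edge is present, 0 otherwise; in the order [0, 1, 2, 3, 4, 5, 6] the diagonal is [1, 1, 2, 2, 2, 1, 3]. Since every row of L sums to 0, the all-ones vector is in the kernel and 0 is an eigenvalue.

[0, 0.2603, 0.6262, 1.4055, 2.2742, 3.0996, 4.3342]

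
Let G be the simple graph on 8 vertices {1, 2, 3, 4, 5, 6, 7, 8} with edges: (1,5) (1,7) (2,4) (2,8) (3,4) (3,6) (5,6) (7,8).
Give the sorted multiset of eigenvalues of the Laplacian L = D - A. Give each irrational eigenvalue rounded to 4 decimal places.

[0, 0.5858, 0.5858, 2, 2, 3.4142, 3.4142, 4]

With the vertex order [1, 2, 3, 4, 5, 6, 7, 8], the degrees are [2, 2, 2, 2, 2, 2, 2, 2], giving D = diag(2, 2, 2, 2, 2, 2, 2, 2) and L = D - A. Since every row of L sums to 0, the all-ones vector is in the kernel and 0 is an eigenvalue. The single zero eigenvalue shows the graph is connected.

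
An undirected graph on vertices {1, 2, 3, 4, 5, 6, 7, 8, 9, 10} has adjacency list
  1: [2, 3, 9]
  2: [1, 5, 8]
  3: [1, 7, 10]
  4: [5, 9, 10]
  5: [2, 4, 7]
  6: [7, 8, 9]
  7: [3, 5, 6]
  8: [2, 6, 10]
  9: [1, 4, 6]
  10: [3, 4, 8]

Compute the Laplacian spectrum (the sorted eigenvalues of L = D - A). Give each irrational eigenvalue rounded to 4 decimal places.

[0, 2, 2, 2, 2, 2, 5, 5, 5, 5]

Each diagonal entry of L is the vertex degree and each off-diagonal entry is -1 where an edge is present, 0 otherwise; in the order [1, 2, 3, 4, 5, 6, 7, 8, 9, 10] the diagonal is [3, 3, 3, 3, 3, 3, 3, 3, 3, 3]. Since every row of L sums to 0, the all-ones vector is in the kernel and 0 is an eigenvalue. There is one zero in the spectrum, matching the 1 component.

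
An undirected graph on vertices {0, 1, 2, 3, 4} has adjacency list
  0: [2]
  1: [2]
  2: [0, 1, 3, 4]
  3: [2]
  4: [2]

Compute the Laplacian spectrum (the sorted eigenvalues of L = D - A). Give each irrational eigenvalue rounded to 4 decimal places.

[0, 1, 1, 1, 5]

With the vertex order [0, 1, 2, 3, 4], the degrees are [1, 1, 4, 1, 1], giving D = diag(1, 1, 4, 1, 1) and L = D - A. L is symmetric positive semidefinite, so every eigenvalue is real and nonnegative. The single zero eigenvalue shows the graph is connected.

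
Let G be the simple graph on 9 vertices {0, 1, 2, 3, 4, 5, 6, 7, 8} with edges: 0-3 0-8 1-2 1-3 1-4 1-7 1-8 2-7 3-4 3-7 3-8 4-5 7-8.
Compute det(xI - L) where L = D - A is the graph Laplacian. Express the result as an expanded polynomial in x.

x^9 - 26x^8 + 275x^7 - 1518x^6 + 4660x^5 - 7814x^4 + 6459x^3 - 1960x^2

Each diagonal entry of L is the vertex degree and each off-diagonal entry is -1 where an edge is present, 0 otherwise; in the order [0, 1, 2, 3, 4, 5, 6, 7, 8] the diagonal is [2, 5, 2, 5, 3, 1, 0, 4, 4]. Computing det(xI - L) by cofactor expansion (or equivalently via sum-over-permutations) gives x^9 - 26x^8 + 275x^7 - 1518x^6 + 4660x^5 - 7814x^4 + 6459x^3 - 1960x^2. The constant term is 0 because L is singular (the all-ones vector lies in its kernel). There are 2 zeros in the spectrum, matching the 2 components.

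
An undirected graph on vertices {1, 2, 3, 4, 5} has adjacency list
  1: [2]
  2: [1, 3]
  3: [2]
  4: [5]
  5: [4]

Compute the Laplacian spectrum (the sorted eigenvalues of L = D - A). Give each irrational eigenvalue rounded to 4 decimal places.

Reading degrees in the order [1, 2, 3, 4, 5] gives [1, 2, 1, 1, 1]; set D = diag(1, 2, 1, 1, 1) and form L = D - A. L is symmetric positive semidefinite, so every eigenvalue is real and nonnegative. The 2 zero eigenvalues correspond to the 2 connected components. The largest eigenvalue, 3, is at most the vertex count 5.

[0, 0, 1, 2, 3]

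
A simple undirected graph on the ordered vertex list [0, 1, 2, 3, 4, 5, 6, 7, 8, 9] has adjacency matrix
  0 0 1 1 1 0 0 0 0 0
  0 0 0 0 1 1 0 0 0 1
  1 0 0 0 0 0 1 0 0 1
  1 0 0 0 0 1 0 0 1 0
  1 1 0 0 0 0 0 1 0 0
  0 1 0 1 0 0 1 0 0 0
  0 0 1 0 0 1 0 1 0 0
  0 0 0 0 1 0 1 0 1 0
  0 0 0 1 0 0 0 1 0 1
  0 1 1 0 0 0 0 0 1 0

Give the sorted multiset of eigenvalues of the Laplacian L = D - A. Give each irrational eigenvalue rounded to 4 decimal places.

Reading degrees in the order [0, 1, 2, 3, 4, 5, 6, 7, 8, 9] gives [3, 3, 3, 3, 3, 3, 3, 3, 3, 3]; set D = diag(3, 3, 3, 3, 3, 3, 3, 3, 3, 3) and form L = D - A. Since every row of L sums to 0, the all-ones vector is in the kernel and 0 is an eigenvalue. The eigenvalues sum to 30, which equals trace(L) = 2|E|. There is one zero in the spectrum, matching the 1 component.

[0, 2, 2, 2, 2, 2, 5, 5, 5, 5]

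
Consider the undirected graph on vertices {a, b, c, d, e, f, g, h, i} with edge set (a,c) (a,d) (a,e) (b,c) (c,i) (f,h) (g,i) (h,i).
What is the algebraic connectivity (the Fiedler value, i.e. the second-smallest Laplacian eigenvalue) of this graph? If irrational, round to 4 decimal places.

0.2118

Reading degrees in the order [a, b, c, d, e, f, g, h, i] gives [3, 1, 3, 1, 1, 1, 1, 2, 3]; set D = diag(3, 1, 3, 1, 1, 1, 1, 2, 3) and form L = D - A. Computing the eigenvalues of L and sorting gives [0, 0.2118, 0.5546, 0.7223, 1, 2.0782, 2.7338, 3.8525, 4.8468]. The Fiedler value lambda_2 = 0.2118 is strictly positive, so the graph is connected.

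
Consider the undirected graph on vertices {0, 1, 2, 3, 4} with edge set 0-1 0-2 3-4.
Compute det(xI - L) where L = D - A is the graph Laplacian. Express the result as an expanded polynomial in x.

Reading degrees in the order [0, 1, 2, 3, 4] gives [2, 1, 1, 1, 1]; set D = diag(2, 1, 1, 1, 1) and form L = D - A. Computing det(xI - L) by cofactor expansion (or equivalently via sum-over-permutations) gives x^5 - 6x^4 + 11x^3 - 6x^2. Since p(0) = det(-L) = 0, x divides p(x). The eigenvalues sum to 6, which equals trace(L) = 2|E|.

x^5 - 6x^4 + 11x^3 - 6x^2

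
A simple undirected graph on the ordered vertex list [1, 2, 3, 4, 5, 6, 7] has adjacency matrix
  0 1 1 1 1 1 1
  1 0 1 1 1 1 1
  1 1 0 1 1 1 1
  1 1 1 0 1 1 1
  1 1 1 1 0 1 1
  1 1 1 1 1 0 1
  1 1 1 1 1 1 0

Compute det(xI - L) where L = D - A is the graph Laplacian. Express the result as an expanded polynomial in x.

x^7 - 42x^6 + 735x^5 - 6860x^4 + 36015x^3 - 100842x^2 + 117649x

Each diagonal entry of L is the vertex degree and each off-diagonal entry is -1 where an edge is present, 0 otherwise; in the order [1, 2, 3, 4, 5, 6, 7] the diagonal is [6, 6, 6, 6, 6, 6, 6]. The eigenvalues of L are [0, 7, 7, 7, 7, 7, 7]; the characteristic polynomial is the product of (x - lambda_i), which multiplies out to x^7 - 42x^6 + 735x^5 - 6860x^4 + 36015x^3 - 100842x^2 + 117649x. The coefficient of x^6 equals -trace(L) = -42, matching the sum of degrees. By the matrix-tree theorem the graph has (1/7) * product of the nonzero eigenvalues = 16807 spanning trees.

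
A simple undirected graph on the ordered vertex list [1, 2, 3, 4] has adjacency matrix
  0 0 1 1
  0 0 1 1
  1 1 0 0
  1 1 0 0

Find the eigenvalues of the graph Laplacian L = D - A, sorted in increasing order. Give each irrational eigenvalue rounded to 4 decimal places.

Reading degrees in the order [1, 2, 3, 4] gives [2, 2, 2, 2]; set D = diag(2, 2, 2, 2) and form L = D - A. Diagonalising L (or applying a numerical eigensolver to the 4x4 matrix) gives the spectrum above. The single zero eigenvalue shows the graph is connected. The largest eigenvalue, 4, is at most the vertex count 4.

[0, 2, 2, 4]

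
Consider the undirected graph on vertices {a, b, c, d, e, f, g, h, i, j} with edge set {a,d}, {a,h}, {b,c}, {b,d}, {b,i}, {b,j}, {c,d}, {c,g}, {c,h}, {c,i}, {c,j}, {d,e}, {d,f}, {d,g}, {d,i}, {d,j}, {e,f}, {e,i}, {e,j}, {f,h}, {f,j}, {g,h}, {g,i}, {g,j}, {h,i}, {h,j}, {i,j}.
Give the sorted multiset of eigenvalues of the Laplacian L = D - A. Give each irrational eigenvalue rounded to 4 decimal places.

[0, 1.9281, 3.1229, 4.1551, 4.7308, 6.5125, 7.1185, 8.0732, 8.9591, 9.3998]

With the vertex order [a, b, c, d, e, f, g, h, i, j], the degrees are [2, 4, 6, 8, 4, 4, 5, 6, 7, 8], giving D = diag(2, 4, 6, 8, 4, 4, 5, 6, 7, 8) and L = D - A. L is symmetric positive semidefinite, so every eigenvalue is real and nonnegative. The single zero eigenvalue shows the graph is connected. The eigenvalues sum to 54, which equals trace(L) = 2|E|.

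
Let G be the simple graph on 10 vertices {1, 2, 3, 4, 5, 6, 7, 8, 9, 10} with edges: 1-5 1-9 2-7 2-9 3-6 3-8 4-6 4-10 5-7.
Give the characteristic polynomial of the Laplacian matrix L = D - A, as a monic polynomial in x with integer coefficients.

With the vertex order [1, 2, 3, 4, 5, 6, 7, 8, 9, 10], the degrees are [2, 2, 2, 2, 2, 2, 2, 1, 2, 1], giving D = diag(2, 2, 2, 2, 2, 2, 2, 1, 2, 1) and L = D - A. L has integer entries, so p(x) = det(xI - L) has integer coefficients. Expanding the determinant yields x^10 - 18x^9 + 136x^8 - 560x^7 + 1365x^6 - 2000x^5 + 1700x^4 - 750x^3 + 125x^2. The constant term is 0 because L is singular (the all-ones vector lies in its kernel). The largest eigenvalue, 3.6180, is at most the vertex count 10. The eigenvalues sum to 18, which equals trace(L) = 2|E|.

x^10 - 18x^9 + 136x^8 - 560x^7 + 1365x^6 - 2000x^5 + 1700x^4 - 750x^3 + 125x^2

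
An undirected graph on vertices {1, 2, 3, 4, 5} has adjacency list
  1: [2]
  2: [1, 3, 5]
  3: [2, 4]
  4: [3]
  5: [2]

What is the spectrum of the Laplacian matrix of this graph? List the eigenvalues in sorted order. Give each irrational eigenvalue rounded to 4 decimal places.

[0, 0.5188, 1, 2.3111, 4.1701]

Reading degrees in the order [1, 2, 3, 4, 5] gives [1, 3, 2, 1, 1]; set D = diag(1, 3, 2, 1, 1) and form L = D - A. The multiplicity of 0 as a Laplacian eigenvalue equals the number of connected components.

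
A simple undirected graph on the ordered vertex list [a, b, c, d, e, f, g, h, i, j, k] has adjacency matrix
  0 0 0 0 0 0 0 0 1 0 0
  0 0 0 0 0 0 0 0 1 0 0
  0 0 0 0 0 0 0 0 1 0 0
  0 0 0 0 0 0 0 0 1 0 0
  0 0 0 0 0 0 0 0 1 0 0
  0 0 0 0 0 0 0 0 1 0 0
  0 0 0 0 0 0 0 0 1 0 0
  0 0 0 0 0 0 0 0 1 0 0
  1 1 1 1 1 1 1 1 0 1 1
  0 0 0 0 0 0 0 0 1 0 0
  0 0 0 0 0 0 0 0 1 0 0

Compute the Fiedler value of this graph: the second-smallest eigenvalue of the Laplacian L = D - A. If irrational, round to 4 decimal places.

1

Each diagonal entry of L is the vertex degree and each off-diagonal entry is -1 where an edge is present, 0 otherwise; in the order [a, b, c, d, e, f, g, h, i, j, k] the diagonal is [1, 1, 1, 1, 1, 1, 1, 1, 10, 1, 1]. Computing the eigenvalues of L and sorting gives [0, 1, 1, 1, 1, 1, 1, 1, 1, 1, 11]. The Fiedler value lambda_2 = 1 is strictly positive, so the graph is connected. There is one zero in the spectrum, matching the 1 component.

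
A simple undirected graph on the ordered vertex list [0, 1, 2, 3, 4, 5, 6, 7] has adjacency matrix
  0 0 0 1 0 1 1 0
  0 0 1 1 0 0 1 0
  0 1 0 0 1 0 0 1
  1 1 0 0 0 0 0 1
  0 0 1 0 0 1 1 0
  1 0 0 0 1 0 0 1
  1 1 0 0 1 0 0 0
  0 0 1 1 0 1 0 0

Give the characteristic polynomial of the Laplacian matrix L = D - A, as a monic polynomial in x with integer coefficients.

With the vertex order [0, 1, 2, 3, 4, 5, 6, 7], the degrees are [3, 3, 3, 3, 3, 3, 3, 3], giving D = diag(3, 3, 3, 3, 3, 3, 3, 3) and L = D - A. The eigenvalues of L are [0, 2, 2, 2, 4, 4, 4, 6]; the characteristic polynomial is the product of (x - lambda_i), which multiplies out to x^8 - 24x^7 + 240x^6 - 1296x^5 + 4080x^4 - 7488x^3 + 7424x^2 - 3072x. Since p(0) = det(-L) = 0, x divides p(x).

x^8 - 24x^7 + 240x^6 - 1296x^5 + 4080x^4 - 7488x^3 + 7424x^2 - 3072x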